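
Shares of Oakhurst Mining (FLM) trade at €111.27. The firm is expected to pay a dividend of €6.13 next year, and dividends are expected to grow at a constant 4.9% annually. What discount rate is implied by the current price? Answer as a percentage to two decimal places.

10.41%

Rearranging the constant-growth DDM: r = D₁/P₀ + g.
r = 6.1300 / 111.27 + 0.049 = 0.05509 + 0.049 = 0.10409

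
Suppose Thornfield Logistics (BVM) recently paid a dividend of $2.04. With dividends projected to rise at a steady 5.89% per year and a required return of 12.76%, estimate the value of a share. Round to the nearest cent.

$31.44

Gordon growth model: P₀ = D₁/(r − g). D₁ = 2.04 × (1 + 0.0589) = 2.1602.
P₀ = 2.1602 / (0.1276 − 0.0589) = 2.1602 / 0.0687 = 31.4433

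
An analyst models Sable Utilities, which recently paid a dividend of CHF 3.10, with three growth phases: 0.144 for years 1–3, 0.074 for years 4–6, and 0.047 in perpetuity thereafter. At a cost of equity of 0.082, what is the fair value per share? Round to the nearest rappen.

Three-stage DDM. Project D₁…D_6; terminal Gordon value at t=6 with g = 0.047; discount at r = 0.082.
D_1 = 3.5464
D_2 = 4.0571
D_3 = 4.6413
D_4 = 4.9848
D_5 = 5.3536
D_6 = 5.7498
TV_6 = 6.0200/(0.082−0.047) = 172.0011
P₀ = Σ Dₜ/(1+r)ᵗ + TV_6/(1+r)^6 = 128.4307

CHF 128.43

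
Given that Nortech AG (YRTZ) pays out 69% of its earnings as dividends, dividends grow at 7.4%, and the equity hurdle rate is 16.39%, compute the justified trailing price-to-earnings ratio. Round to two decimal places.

Justified trailing P/E = b(1+g)/(r−g) = 0.69×(1+0.074)/(0.1639−0.074) = 8.2432

8.24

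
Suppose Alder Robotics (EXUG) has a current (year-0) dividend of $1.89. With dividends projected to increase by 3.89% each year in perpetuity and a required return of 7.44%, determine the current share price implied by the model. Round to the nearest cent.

Gordon growth model: P₀ = D₁/(r − g). D₁ = 1.89 × (1 + 0.0389) = 1.9635.
P₀ = 1.9635 / (0.0744 − 0.0389) = 1.9635 / 0.0355 = 55.3105

$55.31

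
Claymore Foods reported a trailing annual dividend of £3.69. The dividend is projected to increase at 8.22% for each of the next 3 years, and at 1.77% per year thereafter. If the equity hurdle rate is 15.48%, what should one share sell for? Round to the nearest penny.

Two-stage DDM. Project D₁…D_3 at 0.0822, terminal growth 0.0177, discount at r = 0.1548.
D_1 = 3.9933
D_2 = 4.3216
D_3 = 4.6768
Terminal value at t=3: TV = D_4/(r−g) = 4.7596/(0.1548−0.0177) = 34.7161
P₀ = 3.9933/(1+0.1548)^1 + 4.3216/(1+0.1548)^2 + 4.6768/(1+0.1548)^3 + 34.7161/(1+0.1548)^3 = 32.2785

£32.28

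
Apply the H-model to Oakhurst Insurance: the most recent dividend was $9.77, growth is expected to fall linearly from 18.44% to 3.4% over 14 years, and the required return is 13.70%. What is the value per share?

H-model: P₀ = D₀[(1+g_L) + H(g_S−g_L)]/(r−g_L), with H = 14/2 = 7.
P₀ = 9.77 × [(1+0.034) + 7×(0.1844−0.034)] / (0.137−0.034)
   = 9.77 × 2.0868 / 0.103 = 197.9421

$197.94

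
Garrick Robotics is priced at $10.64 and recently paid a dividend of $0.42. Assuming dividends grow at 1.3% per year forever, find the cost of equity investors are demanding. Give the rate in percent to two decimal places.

5.30%

Rearranging the constant-growth DDM: r = D₁/P₀ + g.
D₁ = 0.42 × (1 + 0.013) = 0.4255.
r = 0.4255 / 10.64 + 0.013 = 0.03999 + 0.013 = 0.05299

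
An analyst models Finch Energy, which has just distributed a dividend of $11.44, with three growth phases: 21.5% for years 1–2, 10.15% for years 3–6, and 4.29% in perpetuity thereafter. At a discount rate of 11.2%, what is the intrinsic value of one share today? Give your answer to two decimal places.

Three-stage DDM. Project D₁…D_6; terminal Gordon value at t=6 with g = 0.0429; discount at r = 0.112.
D_1 = 13.8996
D_2 = 16.8880
D_3 = 18.6021
D_4 = 20.4903
D_5 = 22.5700
D_6 = 24.8609
TV_6 = 25.9274/(0.112−0.0429) = 375.2159
P₀ = Σ Dₜ/(1+r)ᵗ + TV_6/(1+r)^6 = 277.9599

$277.96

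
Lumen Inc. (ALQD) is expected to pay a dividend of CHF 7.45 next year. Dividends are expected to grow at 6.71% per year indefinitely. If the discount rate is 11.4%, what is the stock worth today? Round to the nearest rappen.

Gordon growth model: P₀ = D₁/(r − g), with D₁ = 7.45 given directly.
P₀ = 7.4500 / (0.114 − 0.0671) = 7.4500 / 0.0469 = 158.8486

CHF 158.85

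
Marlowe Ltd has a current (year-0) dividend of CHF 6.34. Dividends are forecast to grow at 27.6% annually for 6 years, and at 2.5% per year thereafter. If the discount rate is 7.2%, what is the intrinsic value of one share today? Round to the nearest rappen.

CHF 466.36

Two-stage DDM. Project D₁…D_6 at 0.276, terminal growth 0.025, discount at r = 0.072.
D_1 = 8.0898
D_2 = 10.3226
D_3 = 13.1717
D_4 = 16.8071
D_5 = 21.4458
D_6 = 27.3649
Terminal value at t=6: TV = D_7/(r−g) = 28.0490/(0.072−0.025) = 596.7869
P₀ = 8.0898/(1+0.072)^1 + 10.3226/(1+0.072)^2 + 13.1717/(1+0.072)^3 + 16.8071/(1+0.072)^4 + 21.4458/(1+0.072)^5 + 27.3649/(1+0.072)^6 + 596.7869/(1+0.072)^6 = 466.3609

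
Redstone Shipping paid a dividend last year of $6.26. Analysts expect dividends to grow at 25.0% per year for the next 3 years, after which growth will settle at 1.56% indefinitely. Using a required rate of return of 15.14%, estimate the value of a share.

Two-stage DDM. Project D₁…D_3 at 0.25, terminal growth 0.0156, discount at r = 0.1514.
D_1 = 7.8250
D_2 = 9.7812
D_3 = 12.2266
Terminal value at t=3: TV = D_4/(r−g) = 12.4173/(0.1514−0.0156) = 91.4381
P₀ = 7.8250/(1+0.1514)^1 + 9.7812/(1+0.1514)^2 + 12.2266/(1+0.1514)^3 + 91.4381/(1+0.1514)^3 = 82.0870

$82.09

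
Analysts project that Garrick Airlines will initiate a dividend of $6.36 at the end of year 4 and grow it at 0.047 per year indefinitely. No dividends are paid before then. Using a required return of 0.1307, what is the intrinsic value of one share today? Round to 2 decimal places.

Deferred-dividend DDM. At t=3 the remaining stream is a growing perpetuity with first payment D_4 = 6.36.
V_3 = D_4/(r−g) = 6.36/(0.1307−0.047) = 75.9857
P₀ = V_3/(1+r)^3 = 75.9857/(1+0.1307)^3 = 52.5641

$52.56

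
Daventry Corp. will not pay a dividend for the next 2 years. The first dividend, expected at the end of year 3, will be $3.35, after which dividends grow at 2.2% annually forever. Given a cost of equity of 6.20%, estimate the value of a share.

$74.26

Deferred-dividend DDM. At t=2 the remaining stream is a growing perpetuity with first payment D_3 = 3.35.
V_2 = D_3/(r−g) = 3.35/(0.062−0.022) = 83.7500
P₀ = V_2/(1+r)^2 = 83.7500/(1+0.062)^2 = 74.2567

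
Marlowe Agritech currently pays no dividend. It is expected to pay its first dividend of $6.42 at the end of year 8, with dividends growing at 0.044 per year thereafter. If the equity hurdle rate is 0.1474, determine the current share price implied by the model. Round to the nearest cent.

Deferred-dividend DDM. At t=7 the remaining stream is a growing perpetuity with first payment D_8 = 6.42.
V_7 = D_8/(r−g) = 6.42/(0.1474−0.044) = 62.0890
P₀ = V_7/(1+r)^7 = 62.0890/(1+0.1474)^7 = 23.7143

$23.71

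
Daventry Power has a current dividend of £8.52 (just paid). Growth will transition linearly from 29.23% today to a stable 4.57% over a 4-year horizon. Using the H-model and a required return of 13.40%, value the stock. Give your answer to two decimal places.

H-model: P₀ = D₀[(1+g_L) + H(g_S−g_L)]/(r−g_L), with H = 4/2 = 2.
P₀ = 8.52 × [(1+0.0457) + 2×(0.2923−0.0457)] / (0.134−0.0457)
   = 8.52 × 1.5389 / 0.0883 = 148.4873

£148.49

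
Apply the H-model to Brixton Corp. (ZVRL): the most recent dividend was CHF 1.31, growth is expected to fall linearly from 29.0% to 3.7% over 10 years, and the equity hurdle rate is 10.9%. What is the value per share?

CHF 41.88

H-model: P₀ = D₀[(1+g_L) + H(g_S−g_L)]/(r−g_L), with H = 10/2 = 5.
P₀ = 1.31 × [(1+0.037) + 5×(0.29−0.037)] / (0.109−0.037)
   = 1.31 × 2.3020 / 0.072 = 41.8836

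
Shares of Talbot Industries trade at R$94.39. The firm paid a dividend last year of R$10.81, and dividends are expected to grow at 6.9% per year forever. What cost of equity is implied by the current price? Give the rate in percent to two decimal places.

Rearranging the constant-growth DDM: r = D₁/P₀ + g.
D₁ = 10.81 × (1 + 0.069) = 11.5559.
r = 11.5559 / 94.39 + 0.069 = 0.12243 + 0.069 = 0.19143

19.14%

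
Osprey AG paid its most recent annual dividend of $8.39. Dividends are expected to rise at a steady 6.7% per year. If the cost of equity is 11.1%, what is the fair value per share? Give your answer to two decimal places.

$203.46

Gordon growth model: P₀ = D₁/(r − g). D₁ = 8.39 × (1 + 0.067) = 8.9521.
P₀ = 8.9521 / (0.111 − 0.067) = 8.9521 / 0.044 = 203.4575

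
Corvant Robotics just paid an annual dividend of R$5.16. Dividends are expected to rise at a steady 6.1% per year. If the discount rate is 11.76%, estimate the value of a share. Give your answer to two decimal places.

Gordon growth model: P₀ = D₁/(r − g). D₁ = 5.16 × (1 + 0.061) = 5.4748.
P₀ = 5.4748 / (0.1176 − 0.061) = 5.4748 / 0.0566 = 96.7272

R$96.73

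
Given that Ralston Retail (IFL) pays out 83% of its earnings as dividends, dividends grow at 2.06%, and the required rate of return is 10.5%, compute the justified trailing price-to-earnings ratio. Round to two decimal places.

10.04

Justified trailing P/E = b(1+g)/(r−g) = 0.83×(1+0.0206)/(0.105−0.0206) = 10.0367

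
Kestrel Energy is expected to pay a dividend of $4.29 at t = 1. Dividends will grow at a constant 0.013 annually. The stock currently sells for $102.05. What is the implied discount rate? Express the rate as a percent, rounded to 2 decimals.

Rearranging the constant-growth DDM: r = D₁/P₀ + g.
r = 4.2900 / 102.05 + 0.013 = 0.04204 + 0.013 = 0.05504

5.50%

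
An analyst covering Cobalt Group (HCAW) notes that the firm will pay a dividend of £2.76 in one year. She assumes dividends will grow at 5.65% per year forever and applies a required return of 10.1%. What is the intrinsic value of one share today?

£62.02

Gordon growth model: P₀ = D₁/(r − g), with D₁ = 2.76 given directly.
P₀ = 2.7600 / (0.101 − 0.0565) = 2.7600 / 0.0445 = 62.0225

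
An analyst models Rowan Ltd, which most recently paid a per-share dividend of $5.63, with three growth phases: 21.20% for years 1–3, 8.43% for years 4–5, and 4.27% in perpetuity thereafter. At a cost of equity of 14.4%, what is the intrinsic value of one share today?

$93.24

Three-stage DDM. Project D₁…D_5; terminal Gordon value at t=5 with g = 0.0427; discount at r = 0.144.
D_1 = 6.8236
D_2 = 8.2702
D_3 = 10.0234
D_4 = 10.8684
D_5 = 11.7846
TV_5 = 12.2878/(0.144−0.0427) = 121.3012
P₀ = Σ Dₜ/(1+r)ᵗ + TV_5/(1+r)^5 = 93.2447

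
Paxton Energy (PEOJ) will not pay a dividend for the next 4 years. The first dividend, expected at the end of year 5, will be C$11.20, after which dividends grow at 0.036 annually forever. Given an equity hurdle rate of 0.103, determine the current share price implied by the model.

C$112.94

Deferred-dividend DDM. At t=4 the remaining stream is a growing perpetuity with first payment D_5 = 11.20.
V_4 = D_5/(r−g) = 11.20/(0.103−0.036) = 167.1642
P₀ = V_4/(1+r)^4 = 167.1642/(1+0.103)^4 = 112.9383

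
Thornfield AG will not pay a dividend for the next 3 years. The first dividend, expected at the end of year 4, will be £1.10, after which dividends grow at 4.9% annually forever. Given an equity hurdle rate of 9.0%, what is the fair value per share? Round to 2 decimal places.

Deferred-dividend DDM. At t=3 the remaining stream is a growing perpetuity with first payment D_4 = 1.10.
V_3 = D_4/(r−g) = 1.10/(0.09−0.049) = 26.8293
P₀ = V_3/(1+r)^3 = 26.8293/(1+0.09)^3 = 20.7171

£20.72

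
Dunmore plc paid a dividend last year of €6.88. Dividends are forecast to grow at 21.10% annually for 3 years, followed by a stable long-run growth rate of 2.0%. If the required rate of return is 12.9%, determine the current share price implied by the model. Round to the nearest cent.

€103.24

Two-stage DDM. Project D₁…D_3 at 0.211, terminal growth 0.02, discount at r = 0.129.
D_1 = 8.3317
D_2 = 10.0897
D_3 = 12.2186
Terminal value at t=3: TV = D_4/(r−g) = 12.4630/(0.129−0.02) = 114.3390
P₀ = 8.3317/(1+0.129)^1 + 10.0897/(1+0.129)^2 + 12.2186/(1+0.129)^3 + 114.3390/(1+0.129)^3 = 103.2394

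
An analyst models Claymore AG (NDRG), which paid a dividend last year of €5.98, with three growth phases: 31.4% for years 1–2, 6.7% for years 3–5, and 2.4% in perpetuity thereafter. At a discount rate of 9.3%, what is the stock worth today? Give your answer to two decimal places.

Three-stage DDM. Project D₁…D_5; terminal Gordon value at t=5 with g = 0.024; discount at r = 0.093.
D_1 = 7.8577
D_2 = 10.3250
D_3 = 11.0168
D_4 = 11.7549
D_5 = 12.5425
TV_5 = 12.8436/(0.093−0.024) = 186.1384
P₀ = Σ Dₜ/(1+r)ᵗ + TV_5/(1+r)^5 = 159.8720

€159.87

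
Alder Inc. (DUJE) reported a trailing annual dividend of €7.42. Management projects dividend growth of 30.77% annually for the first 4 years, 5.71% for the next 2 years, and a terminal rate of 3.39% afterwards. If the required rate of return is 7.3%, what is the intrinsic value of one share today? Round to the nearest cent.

Three-stage DDM. Project D₁…D_6; terminal Gordon value at t=6 with g = 0.0339; discount at r = 0.073.
D_1 = 9.7031
D_2 = 12.6888
D_3 = 16.5931
D_4 = 21.6988
D_5 = 22.9378
D_6 = 24.2476
TV_6 = 25.0696/(0.073−0.0339) = 641.1658
P₀ = Σ Dₜ/(1+r)ᵗ + TV_6/(1+r)^6 = 501.9989

€502.00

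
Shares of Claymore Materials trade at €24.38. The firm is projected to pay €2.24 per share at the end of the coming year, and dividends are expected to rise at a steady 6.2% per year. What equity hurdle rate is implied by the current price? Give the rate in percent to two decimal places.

15.39%

Rearranging the constant-growth DDM: r = D₁/P₀ + g.
r = 2.2400 / 24.38 + 0.062 = 0.09188 + 0.062 = 0.15388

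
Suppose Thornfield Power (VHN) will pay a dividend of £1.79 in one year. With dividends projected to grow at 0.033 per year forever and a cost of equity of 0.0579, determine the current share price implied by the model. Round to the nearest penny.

Gordon growth model: P₀ = D₁/(r − g), with D₁ = 1.79 given directly.
P₀ = 1.7900 / (0.0579 − 0.033) = 1.7900 / 0.0249 = 71.8876

£71.89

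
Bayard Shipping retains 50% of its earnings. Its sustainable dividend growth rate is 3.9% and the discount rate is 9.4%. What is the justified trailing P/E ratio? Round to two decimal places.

9.45

Payout ratio b = 1 − 0.50 = 0.50.
Justified trailing P/E = b(1+g)/(r−g) = 0.50×(1+0.039)/(0.094−0.039) = 9.4455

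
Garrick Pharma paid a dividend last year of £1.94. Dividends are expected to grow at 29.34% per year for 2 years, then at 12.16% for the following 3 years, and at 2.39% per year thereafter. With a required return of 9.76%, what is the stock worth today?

Three-stage DDM. Project D₁…D_5; terminal Gordon value at t=5 with g = 0.0239; discount at r = 0.0976.
D_1 = 2.5092
D_2 = 3.2454
D_3 = 3.6400
D_4 = 4.0827
D_5 = 4.5791
TV_5 = 4.6886/(0.0976−0.0239) = 63.6168
P₀ = Σ Dₜ/(1+r)ᵗ + TV_5/(1+r)^5 = 53.3550

£53.35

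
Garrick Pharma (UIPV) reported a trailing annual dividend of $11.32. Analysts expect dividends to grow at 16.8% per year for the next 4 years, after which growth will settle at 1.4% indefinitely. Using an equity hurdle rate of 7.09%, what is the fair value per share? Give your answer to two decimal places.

$341.98

Two-stage DDM. Project D₁…D_4 at 0.168, terminal growth 0.014, discount at r = 0.0709.
D_1 = 13.2218
D_2 = 15.4430
D_3 = 18.0374
D_4 = 21.0677
Terminal value at t=4: TV = D_5/(r−g) = 21.3627/(0.0709−0.014) = 375.4425
P₀ = 13.2218/(1+0.0709)^1 + 15.4430/(1+0.0709)^2 + 18.0374/(1+0.0709)^3 + 21.0677/(1+0.0709)^4 + 375.4425/(1+0.0709)^4 = 341.9793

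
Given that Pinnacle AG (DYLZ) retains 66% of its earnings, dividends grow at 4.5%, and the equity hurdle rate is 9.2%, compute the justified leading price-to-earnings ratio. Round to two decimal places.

Payout ratio b = 1 − 0.66 = 0.34.
Justified leading P/E = b/(r−g) = 0.34/(0.092−0.045) = 7.2340

7.23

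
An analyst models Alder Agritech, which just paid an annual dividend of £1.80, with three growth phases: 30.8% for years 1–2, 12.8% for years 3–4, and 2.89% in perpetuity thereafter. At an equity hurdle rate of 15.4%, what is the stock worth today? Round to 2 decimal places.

£26.99

Three-stage DDM. Project D₁…D_4; terminal Gordon value at t=4 with g = 0.0289; discount at r = 0.154.
D_1 = 2.3544
D_2 = 3.0796
D_3 = 3.4737
D_4 = 3.9184
TV_4 = 4.0316/(0.154−0.0289) = 32.2272
P₀ = Σ Dₜ/(1+r)ᵗ + TV_4/(1+r)^4 = 26.9943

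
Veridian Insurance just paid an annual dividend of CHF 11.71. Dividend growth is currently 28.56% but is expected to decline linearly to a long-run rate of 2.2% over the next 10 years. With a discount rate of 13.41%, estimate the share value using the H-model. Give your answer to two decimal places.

H-model: P₀ = D₀[(1+g_L) + H(g_S−g_L)]/(r−g_L), with H = 10/2 = 5.
P₀ = 11.71 × [(1+0.022) + 5×(0.2856−0.022)] / (0.1341−0.022)
   = 11.71 × 2.3400 / 0.1121 = 244.4371

CHF 244.44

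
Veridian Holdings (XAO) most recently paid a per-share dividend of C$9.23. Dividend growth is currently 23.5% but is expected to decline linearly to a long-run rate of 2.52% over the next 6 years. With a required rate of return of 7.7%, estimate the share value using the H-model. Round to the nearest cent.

H-model: P₀ = D₀[(1+g_L) + H(g_S−g_L)]/(r−g_L), with H = 6/2 = 3.
P₀ = 9.23 × [(1+0.0252) + 3×(0.235−0.0252)] / (0.077−0.0252)
   = 9.23 × 1.6546 / 0.0518 = 294.8254

C$294.83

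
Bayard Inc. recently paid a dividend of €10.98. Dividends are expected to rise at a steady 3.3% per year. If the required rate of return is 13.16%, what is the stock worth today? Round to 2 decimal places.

€115.03

Gordon growth model: P₀ = D₁/(r − g). D₁ = 10.98 × (1 + 0.033) = 11.3423.
P₀ = 11.3423 / (0.1316 − 0.033) = 11.3423 / 0.0986 = 115.0339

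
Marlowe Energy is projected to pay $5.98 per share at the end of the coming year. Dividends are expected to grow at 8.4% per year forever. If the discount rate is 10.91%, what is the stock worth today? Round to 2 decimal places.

$238.25

Gordon growth model: P₀ = D₁/(r − g), with D₁ = 5.98 given directly.
P₀ = 5.9800 / (0.1091 − 0.084) = 5.9800 / 0.0251 = 238.2470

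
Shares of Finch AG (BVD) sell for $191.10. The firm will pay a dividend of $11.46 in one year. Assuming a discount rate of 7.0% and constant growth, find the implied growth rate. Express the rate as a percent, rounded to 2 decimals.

1.00%

From P₀ = D₁/(r − g), the implied growth is g = r − D₁/P₀.
g = 0.07 − 11.46/191.10 = 0.07 − 0.05997 = 0.01003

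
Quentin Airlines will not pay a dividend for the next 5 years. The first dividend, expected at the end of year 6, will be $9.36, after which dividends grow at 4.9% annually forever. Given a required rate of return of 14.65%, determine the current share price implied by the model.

$48.46

Deferred-dividend DDM. At t=5 the remaining stream is a growing perpetuity with first payment D_6 = 9.36.
V_5 = D_6/(r−g) = 9.36/(0.1465−0.049) = 96.0000
P₀ = V_5/(1+r)^5 = 96.0000/(1+0.1465)^5 = 48.4620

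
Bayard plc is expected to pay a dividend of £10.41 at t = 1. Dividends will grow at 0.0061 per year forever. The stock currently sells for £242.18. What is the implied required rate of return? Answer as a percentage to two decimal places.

Rearranging the constant-growth DDM: r = D₁/P₀ + g.
r = 10.4100 / 242.18 + 0.0061 = 0.04298 + 0.0061 = 0.04908

4.91%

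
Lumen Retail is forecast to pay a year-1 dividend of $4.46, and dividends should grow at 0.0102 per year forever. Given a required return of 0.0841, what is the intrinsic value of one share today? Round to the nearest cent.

Gordon growth model: P₀ = D₁/(r − g), with D₁ = 4.46 given directly.
P₀ = 4.4600 / (0.0841 − 0.0102) = 4.4600 / 0.0739 = 60.3518

$60.35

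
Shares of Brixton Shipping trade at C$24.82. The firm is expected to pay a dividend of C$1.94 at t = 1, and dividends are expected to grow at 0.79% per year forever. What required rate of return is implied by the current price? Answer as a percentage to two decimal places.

8.61%

Rearranging the constant-growth DDM: r = D₁/P₀ + g.
r = 1.9400 / 24.82 + 0.0079 = 0.07816 + 0.0079 = 0.08606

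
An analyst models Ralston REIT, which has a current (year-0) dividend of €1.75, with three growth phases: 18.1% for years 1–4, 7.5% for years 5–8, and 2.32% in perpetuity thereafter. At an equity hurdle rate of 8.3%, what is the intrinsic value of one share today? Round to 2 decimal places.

€59.56

Three-stage DDM. Project D₁…D_8; terminal Gordon value at t=8 with g = 0.0232; discount at r = 0.083.
D_1 = 2.0667
D_2 = 2.4408
D_3 = 2.8826
D_4 = 3.4044
D_5 = 3.6597
D_6 = 3.9342
D_7 = 4.2292
D_8 = 4.5464
TV_8 = 4.6519/(0.083−0.0232) = 77.7913
P₀ = Σ Dₜ/(1+r)ᵗ + TV_8/(1+r)^8 = 59.5566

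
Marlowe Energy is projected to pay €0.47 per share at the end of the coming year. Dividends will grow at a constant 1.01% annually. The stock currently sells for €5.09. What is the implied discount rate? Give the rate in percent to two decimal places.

10.24%

Rearranging the constant-growth DDM: r = D₁/P₀ + g.
r = 0.4700 / 5.09 + 0.0101 = 0.09234 + 0.0101 = 0.10244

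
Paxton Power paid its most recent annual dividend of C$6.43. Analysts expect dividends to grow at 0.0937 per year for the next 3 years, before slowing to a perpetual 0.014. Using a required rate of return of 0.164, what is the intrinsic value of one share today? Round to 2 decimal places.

Two-stage DDM. Project D₁…D_3 at 0.0937, terminal growth 0.014, discount at r = 0.164.
D_1 = 7.0325
D_2 = 7.6914
D_3 = 8.4121
Terminal value at t=3: TV = D_4/(r−g) = 8.5299/(0.164−0.014) = 56.8660
P₀ = 7.0325/(1+0.164)^1 + 7.6914/(1+0.164)^2 + 8.4121/(1+0.164)^3 + 56.8660/(1+0.164)^3 = 53.1097

C$53.11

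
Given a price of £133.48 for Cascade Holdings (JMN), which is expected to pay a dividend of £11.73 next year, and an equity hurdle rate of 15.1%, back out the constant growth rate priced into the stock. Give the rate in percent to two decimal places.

6.31%

From P₀ = D₁/(r − g), the implied growth is g = r − D₁/P₀.
g = 0.151 − 11.73/133.48 = 0.151 − 0.08788 = 0.06312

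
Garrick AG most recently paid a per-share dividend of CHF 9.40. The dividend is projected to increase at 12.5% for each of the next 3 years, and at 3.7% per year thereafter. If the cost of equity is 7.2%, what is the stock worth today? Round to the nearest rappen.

CHF 352.97

Two-stage DDM. Project D₁…D_3 at 0.125, terminal growth 0.037, discount at r = 0.072.
D_1 = 10.5750
D_2 = 11.8969
D_3 = 13.3840
Terminal value at t=3: TV = D_4/(r−g) = 13.8792/(0.072−0.037) = 396.5483
P₀ = 10.5750/(1+0.072)^1 + 11.8969/(1+0.072)^2 + 13.3840/(1+0.072)^3 + 396.5483/(1+0.072)^3 = 352.9747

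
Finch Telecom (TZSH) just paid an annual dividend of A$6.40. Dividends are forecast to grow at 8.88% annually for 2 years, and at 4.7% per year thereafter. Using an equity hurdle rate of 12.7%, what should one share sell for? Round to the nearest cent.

Two-stage DDM. Project D₁…D_2 at 0.0888, terminal growth 0.047, discount at r = 0.127.
D_1 = 6.9683
D_2 = 7.5871
Terminal value at t=2: TV = D_3/(r−g) = 7.9437/(0.127−0.047) = 99.2963
P₀ = 6.9683/(1+0.127)^1 + 7.5871/(1+0.127)^2 + 99.2963/(1+0.127)^2 = 90.3347

A$90.33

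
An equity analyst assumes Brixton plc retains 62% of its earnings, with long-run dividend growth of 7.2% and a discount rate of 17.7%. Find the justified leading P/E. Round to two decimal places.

Payout ratio b = 1 − 0.62 = 0.38.
Justified leading P/E = b/(r−g) = 0.38/(0.177−0.072) = 3.6190

3.62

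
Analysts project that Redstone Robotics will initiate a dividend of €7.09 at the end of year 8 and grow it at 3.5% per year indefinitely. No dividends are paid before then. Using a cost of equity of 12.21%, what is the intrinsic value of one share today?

€36.34

Deferred-dividend DDM. At t=7 the remaining stream is a growing perpetuity with first payment D_8 = 7.09.
V_7 = D_8/(r−g) = 7.09/(0.1221−0.035) = 81.4007
P₀ = V_7/(1+r)^7 = 81.4007/(1+0.1221)^7 = 36.3419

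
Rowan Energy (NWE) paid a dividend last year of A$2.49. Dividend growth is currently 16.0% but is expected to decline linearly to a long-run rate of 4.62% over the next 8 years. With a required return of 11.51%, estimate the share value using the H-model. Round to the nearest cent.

H-model: P₀ = D₀[(1+g_L) + H(g_S−g_L)]/(r−g_L), with H = 8/2 = 4.
P₀ = 2.49 × [(1+0.0462) + 4×(0.16−0.0462)] / (0.1151−0.0462)
   = 2.49 × 1.5014 / 0.0689 = 54.2596

A$54.26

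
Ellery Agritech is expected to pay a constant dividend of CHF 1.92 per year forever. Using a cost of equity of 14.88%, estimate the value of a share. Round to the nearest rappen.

CHF 12.90

Zero-growth DDM (perpetuity): P₀ = D/r = 1.92 / 0.1488 = 12.9032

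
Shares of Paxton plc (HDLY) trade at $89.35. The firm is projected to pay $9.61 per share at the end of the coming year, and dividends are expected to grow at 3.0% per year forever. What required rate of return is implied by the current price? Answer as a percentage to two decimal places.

Rearranging the constant-growth DDM: r = D₁/P₀ + g.
r = 9.6100 / 89.35 + 0.03 = 0.10755 + 0.03 = 0.13755

13.76%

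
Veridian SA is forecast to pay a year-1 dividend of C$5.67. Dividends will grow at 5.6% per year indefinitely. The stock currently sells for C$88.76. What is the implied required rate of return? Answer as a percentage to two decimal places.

Rearranging the constant-growth DDM: r = D₁/P₀ + g.
r = 5.6700 / 88.76 + 0.056 = 0.06388 + 0.056 = 0.11988

11.99%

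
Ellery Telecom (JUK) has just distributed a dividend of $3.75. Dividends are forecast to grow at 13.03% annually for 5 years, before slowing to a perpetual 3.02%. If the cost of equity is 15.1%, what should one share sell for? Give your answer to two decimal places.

$46.97

Two-stage DDM. Project D₁…D_5 at 0.1303, terminal growth 0.0302, discount at r = 0.151.
D_1 = 4.2386
D_2 = 4.7909
D_3 = 5.4152
D_4 = 6.1208
D_5 = 6.9183
Terminal value at t=5: TV = D_6/(r−g) = 7.1272/(0.151−0.0302) = 59.0003
P₀ = 4.2386/(1+0.151)^1 + 4.7909/(1+0.151)^2 + 5.4152/(1+0.151)^3 + 6.1208/(1+0.151)^4 + 6.9183/(1+0.151)^5 + 59.0003/(1+0.151)^5 = 46.9687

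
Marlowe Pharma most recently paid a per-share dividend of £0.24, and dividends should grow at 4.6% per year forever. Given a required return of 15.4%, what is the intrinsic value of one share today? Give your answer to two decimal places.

£2.32

Gordon growth model: P₀ = D₁/(r − g). D₁ = 0.24 × (1 + 0.046) = 0.2510.
P₀ = 0.2510 / (0.154 − 0.046) = 0.2510 / 0.108 = 2.3244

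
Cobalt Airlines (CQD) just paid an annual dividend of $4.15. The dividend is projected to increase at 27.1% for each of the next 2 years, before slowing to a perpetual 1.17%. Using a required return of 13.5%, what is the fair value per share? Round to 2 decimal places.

$52.55

Two-stage DDM. Project D₁…D_2 at 0.271, terminal growth 0.0117, discount at r = 0.135.
D_1 = 5.2747
D_2 = 6.7041
Terminal value at t=2: TV = D_3/(r−g) = 6.7825/(0.135−0.0117) = 55.0083
P₀ = 5.2747/(1+0.135)^1 + 6.7041/(1+0.135)^2 + 55.0083/(1+0.135)^2 = 52.5522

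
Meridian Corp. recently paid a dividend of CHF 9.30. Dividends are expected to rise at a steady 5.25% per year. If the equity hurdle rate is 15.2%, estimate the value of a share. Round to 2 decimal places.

CHF 98.37

Gordon growth model: P₀ = D₁/(r − g). D₁ = 9.30 × (1 + 0.0525) = 9.7883.
P₀ = 9.7883 / (0.152 − 0.0525) = 9.7883 / 0.0995 = 98.3744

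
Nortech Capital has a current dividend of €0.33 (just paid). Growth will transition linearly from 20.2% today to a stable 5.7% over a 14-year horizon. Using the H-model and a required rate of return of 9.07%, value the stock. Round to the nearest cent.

H-model: P₀ = D₀[(1+g_L) + H(g_S−g_L)]/(r−g_L), with H = 14/2 = 7.
P₀ = 0.33 × [(1+0.057) + 7×(0.202−0.057)] / (0.0907−0.057)
   = 0.33 × 2.0720 / 0.0337 = 20.2896

€20.29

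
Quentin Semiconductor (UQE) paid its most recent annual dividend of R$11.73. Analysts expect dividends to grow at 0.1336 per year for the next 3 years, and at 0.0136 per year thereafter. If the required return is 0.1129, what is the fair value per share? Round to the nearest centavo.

Two-stage DDM. Project D₁…D_3 at 0.1336, terminal growth 0.0136, discount at r = 0.1129.
D_1 = 13.2971
D_2 = 15.0736
D_3 = 17.0875
Terminal value at t=3: TV = D_4/(r−g) = 17.3198/(0.1129−0.0136) = 174.4194
P₀ = 13.2971/(1+0.1129)^1 + 15.0736/(1+0.1129)^2 + 17.0875/(1+0.1129)^3 + 174.4194/(1+0.1129)^3 = 163.0550

R$163.05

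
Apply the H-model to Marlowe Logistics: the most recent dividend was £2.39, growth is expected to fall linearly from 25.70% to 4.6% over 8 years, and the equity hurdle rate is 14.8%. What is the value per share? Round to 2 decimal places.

H-model: P₀ = D₀[(1+g_L) + H(g_S−g_L)]/(r−g_L), with H = 8/2 = 4.
P₀ = 2.39 × [(1+0.046) + 4×(0.257−0.046)] / (0.148−0.046)
   = 2.39 × 1.8900 / 0.102 = 44.2853

£44.29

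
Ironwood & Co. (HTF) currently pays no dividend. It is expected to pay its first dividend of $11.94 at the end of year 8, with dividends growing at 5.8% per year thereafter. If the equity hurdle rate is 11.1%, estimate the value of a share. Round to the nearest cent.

Deferred-dividend DDM. At t=7 the remaining stream is a growing perpetuity with first payment D_8 = 11.94.
V_7 = D_8/(r−g) = 11.94/(0.111−0.058) = 225.2830
P₀ = V_7/(1+r)^7 = 225.2830/(1+0.111)^7 = 107.8276

$107.83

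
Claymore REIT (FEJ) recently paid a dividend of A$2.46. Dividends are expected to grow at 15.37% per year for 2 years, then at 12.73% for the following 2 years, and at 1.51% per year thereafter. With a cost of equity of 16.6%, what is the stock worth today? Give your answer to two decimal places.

Three-stage DDM. Project D₁…D_4; terminal Gordon value at t=4 with g = 0.0151; discount at r = 0.166.
D_1 = 2.8381
D_2 = 3.2743
D_3 = 3.6911
D_4 = 4.1610
TV_4 = 4.2239/(0.166−0.0151) = 27.9911
P₀ = Σ Dₜ/(1+r)ᵗ + TV_4/(1+r)^4 = 24.5655

A$24.57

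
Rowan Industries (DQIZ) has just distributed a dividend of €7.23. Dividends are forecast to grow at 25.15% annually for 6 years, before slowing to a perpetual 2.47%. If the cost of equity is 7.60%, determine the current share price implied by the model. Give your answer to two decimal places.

€433.63

Two-stage DDM. Project D₁…D_6 at 0.2515, terminal growth 0.0247, discount at r = 0.076.
D_1 = 9.0483
D_2 = 11.3240
D_3 = 14.1720
D_4 = 17.7362
D_5 = 22.1969
D_6 = 27.7794
Terminal value at t=6: TV = D_7/(r−g) = 28.4656/(0.076−0.0247) = 554.8848
P₀ = 9.0483/(1+0.076)^1 + 11.3240/(1+0.076)^2 + 14.1720/(1+0.076)^3 + 17.7362/(1+0.076)^4 + 22.1969/(1+0.076)^5 + 27.7794/(1+0.076)^6 + 554.8848/(1+0.076)^6 = 433.6311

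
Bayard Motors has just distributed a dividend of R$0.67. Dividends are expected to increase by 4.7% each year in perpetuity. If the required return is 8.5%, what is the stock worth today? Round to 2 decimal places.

Gordon growth model: P₀ = D₁/(r − g). D₁ = 0.67 × (1 + 0.047) = 0.7015.
P₀ = 0.7015 / (0.085 − 0.047) = 0.7015 / 0.038 = 18.4603

R$18.46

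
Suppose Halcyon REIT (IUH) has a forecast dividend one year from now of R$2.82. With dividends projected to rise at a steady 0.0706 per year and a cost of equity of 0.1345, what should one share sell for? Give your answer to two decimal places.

Gordon growth model: P₀ = D₁/(r − g), with D₁ = 2.82 given directly.
P₀ = 2.8200 / (0.1345 − 0.0706) = 2.8200 / 0.0639 = 44.1315

R$44.13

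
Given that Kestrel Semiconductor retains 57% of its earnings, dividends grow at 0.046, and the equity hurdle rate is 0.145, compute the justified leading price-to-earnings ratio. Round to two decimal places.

Payout ratio b = 1 − 0.57 = 0.43.
Justified leading P/E = b/(r−g) = 0.43/(0.145−0.046) = 4.3434

4.34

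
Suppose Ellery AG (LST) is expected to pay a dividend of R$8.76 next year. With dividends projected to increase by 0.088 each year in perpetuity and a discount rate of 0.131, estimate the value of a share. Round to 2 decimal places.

Gordon growth model: P₀ = D₁/(r − g), with D₁ = 8.76 given directly.
P₀ = 8.7600 / (0.131 − 0.088) = 8.7600 / 0.043 = 203.7209

R$203.72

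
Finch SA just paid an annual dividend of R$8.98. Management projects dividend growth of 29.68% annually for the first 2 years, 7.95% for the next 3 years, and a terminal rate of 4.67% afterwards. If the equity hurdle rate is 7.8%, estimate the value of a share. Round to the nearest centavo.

R$499.28

Three-stage DDM. Project D₁…D_5; terminal Gordon value at t=5 with g = 0.0467; discount at r = 0.078.
D_1 = 11.6453
D_2 = 15.1016
D_3 = 16.3022
D_4 = 17.5982
D_5 = 18.9972
TV_5 = 19.8844/(0.078−0.0467) = 635.2844
P₀ = Σ Dₜ/(1+r)ᵗ + TV_5/(1+r)^5 = 499.2818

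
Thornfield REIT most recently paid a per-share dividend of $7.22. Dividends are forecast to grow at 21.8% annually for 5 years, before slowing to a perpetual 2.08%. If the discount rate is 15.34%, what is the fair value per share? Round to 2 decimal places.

$115.63

Two-stage DDM. Project D₁…D_5 at 0.218, terminal growth 0.0208, discount at r = 0.1534.
D_1 = 8.7940
D_2 = 10.7110
D_3 = 13.0461
D_4 = 15.8901
D_5 = 19.3541
Terminal value at t=5: TV = D_6/(r−g) = 19.7567/(0.1534−0.0208) = 148.9947
P₀ = 8.7940/(1+0.1534)^1 + 10.7110/(1+0.1534)^2 + 13.0461/(1+0.1534)^3 + 15.8901/(1+0.1534)^4 + 19.3541/(1+0.1534)^5 + 148.9947/(1+0.1534)^5 = 115.6294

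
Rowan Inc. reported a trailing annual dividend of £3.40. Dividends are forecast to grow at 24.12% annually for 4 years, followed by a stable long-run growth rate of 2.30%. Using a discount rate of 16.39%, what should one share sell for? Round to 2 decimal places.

Two-stage DDM. Project D₁…D_4 at 0.2412, terminal growth 0.023, discount at r = 0.1639.
D_1 = 4.2201
D_2 = 5.2380
D_3 = 6.5014
D_4 = 8.0695
Terminal value at t=4: TV = D_5/(r−g) = 8.2551/(0.1639−0.023) = 58.5883
P₀ = 4.2201/(1+0.1639)^1 + 5.2380/(1+0.1639)^2 + 6.5014/(1+0.1639)^3 + 8.0695/(1+0.1639)^4 + 58.5883/(1+0.1639)^4 = 47.9394

£47.94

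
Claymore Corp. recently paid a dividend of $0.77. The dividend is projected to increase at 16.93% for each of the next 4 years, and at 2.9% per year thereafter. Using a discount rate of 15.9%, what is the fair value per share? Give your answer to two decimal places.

$9.46

Two-stage DDM. Project D₁…D_4 at 0.1693, terminal growth 0.029, discount at r = 0.159.
D_1 = 0.9004
D_2 = 1.0528
D_3 = 1.2310
D_4 = 1.4394
Terminal value at t=4: TV = D_5/(r−g) = 1.4812/(0.159−0.029) = 11.3937
P₀ = 0.9004/(1+0.159)^1 + 1.0528/(1+0.159)^2 + 1.2310/(1+0.159)^3 + 1.4394/(1+0.159)^4 + 11.3937/(1+0.159)^4 = 9.4635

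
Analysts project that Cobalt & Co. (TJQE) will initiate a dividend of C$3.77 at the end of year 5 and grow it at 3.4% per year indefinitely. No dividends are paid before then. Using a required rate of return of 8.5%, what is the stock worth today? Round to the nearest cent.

C$53.34

Deferred-dividend DDM. At t=4 the remaining stream is a growing perpetuity with first payment D_5 = 3.77.
V_4 = D_5/(r−g) = 3.77/(0.085−0.034) = 73.9216
P₀ = V_4/(1+r)^4 = 73.9216/(1+0.085)^4 = 53.3399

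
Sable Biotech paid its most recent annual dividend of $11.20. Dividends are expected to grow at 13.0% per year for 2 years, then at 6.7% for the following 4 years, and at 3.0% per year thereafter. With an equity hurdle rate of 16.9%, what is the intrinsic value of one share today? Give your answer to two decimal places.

$108.61

Three-stage DDM. Project D₁…D_6; terminal Gordon value at t=6 with g = 0.03; discount at r = 0.169.
D_1 = 12.6560
D_2 = 14.3013
D_3 = 15.2595
D_4 = 16.2818
D_5 = 17.3727
D_6 = 18.5367
TV_6 = 19.0928/(0.169−0.03) = 137.3583
P₀ = Σ Dₜ/(1+r)ᵗ + TV_6/(1+r)^6 = 108.6065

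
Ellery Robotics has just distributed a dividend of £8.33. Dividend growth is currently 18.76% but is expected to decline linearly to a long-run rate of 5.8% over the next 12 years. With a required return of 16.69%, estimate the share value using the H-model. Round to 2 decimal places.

£140.41

H-model: P₀ = D₀[(1+g_L) + H(g_S−g_L)]/(r−g_L), with H = 12/2 = 6.
P₀ = 8.33 × [(1+0.058) + 6×(0.1876−0.058)] / (0.1669−0.058)
   = 8.33 × 1.8356 / 0.1089 = 140.4091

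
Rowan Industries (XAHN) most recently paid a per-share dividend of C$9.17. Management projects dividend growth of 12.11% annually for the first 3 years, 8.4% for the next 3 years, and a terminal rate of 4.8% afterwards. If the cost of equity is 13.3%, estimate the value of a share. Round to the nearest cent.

Three-stage DDM. Project D₁…D_6; terminal Gordon value at t=6 with g = 0.048; discount at r = 0.133.
D_1 = 10.2805
D_2 = 11.5255
D_3 = 12.9212
D_4 = 14.0066
D_5 = 15.1831
D_6 = 16.4585
TV_6 = 17.2485/(0.133−0.048) = 202.9236
P₀ = Σ Dₜ/(1+r)ᵗ + TV_6/(1+r)^6 = 147.2786

C$147.28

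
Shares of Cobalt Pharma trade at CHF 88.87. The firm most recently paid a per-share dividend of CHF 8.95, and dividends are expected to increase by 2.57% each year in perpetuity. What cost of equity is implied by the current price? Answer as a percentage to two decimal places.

12.90%

Rearranging the constant-growth DDM: r = D₁/P₀ + g.
D₁ = 8.95 × (1 + 0.0257) = 9.1800.
r = 9.1800 / 88.87 + 0.0257 = 0.10330 + 0.0257 = 0.12900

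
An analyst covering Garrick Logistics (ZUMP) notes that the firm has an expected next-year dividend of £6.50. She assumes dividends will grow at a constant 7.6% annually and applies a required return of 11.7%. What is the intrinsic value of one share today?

£158.54

Gordon growth model: P₀ = D₁/(r − g), with D₁ = 6.50 given directly.
P₀ = 6.5000 / (0.117 − 0.076) = 6.5000 / 0.041 = 158.5366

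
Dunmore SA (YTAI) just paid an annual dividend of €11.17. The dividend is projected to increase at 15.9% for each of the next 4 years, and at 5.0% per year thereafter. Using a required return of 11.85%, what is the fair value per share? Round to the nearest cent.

Two-stage DDM. Project D₁…D_4 at 0.159, terminal growth 0.05, discount at r = 0.1185.
D_1 = 12.9460
D_2 = 15.0044
D_3 = 17.3902
D_4 = 20.1552
Terminal value at t=4: TV = D_5/(r−g) = 21.1630/(0.1185−0.05) = 308.9482
P₀ = 12.9460/(1+0.1185)^1 + 15.0044/(1+0.1185)^2 + 17.3902/(1+0.1185)^3 + 20.1552/(1+0.1185)^4 + 308.9482/(1+0.1185)^4 = 246.2712

€246.27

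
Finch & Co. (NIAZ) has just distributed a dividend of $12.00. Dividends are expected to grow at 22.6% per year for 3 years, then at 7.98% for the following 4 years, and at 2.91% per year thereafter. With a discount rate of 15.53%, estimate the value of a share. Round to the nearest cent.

$178.41

Three-stage DDM. Project D₁…D_7; terminal Gordon value at t=7 with g = 0.0291; discount at r = 0.1553.
D_1 = 14.7120
D_2 = 18.0369
D_3 = 22.1133
D_4 = 23.8779
D_5 = 25.7833
D_6 = 27.8409
D_7 = 30.0626
TV_7 = 30.9374/(0.1553−0.0291) = 245.1456
P₀ = Σ Dₜ/(1+r)ᵗ + TV_7/(1+r)^7 = 178.4124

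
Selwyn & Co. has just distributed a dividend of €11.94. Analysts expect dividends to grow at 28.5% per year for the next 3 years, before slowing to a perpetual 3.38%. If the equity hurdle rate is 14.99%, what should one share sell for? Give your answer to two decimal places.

€193.28

Two-stage DDM. Project D₁…D_3 at 0.285, terminal growth 0.0338, discount at r = 0.1499.
D_1 = 15.3429
D_2 = 19.7156
D_3 = 25.3346
Terminal value at t=3: TV = D_4/(r−g) = 26.1909/(0.1499−0.0338) = 225.5891
P₀ = 15.3429/(1+0.1499)^1 + 19.7156/(1+0.1499)^2 + 25.3346/(1+0.1499)^3 + 225.5891/(1+0.1499)^3 = 193.2827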